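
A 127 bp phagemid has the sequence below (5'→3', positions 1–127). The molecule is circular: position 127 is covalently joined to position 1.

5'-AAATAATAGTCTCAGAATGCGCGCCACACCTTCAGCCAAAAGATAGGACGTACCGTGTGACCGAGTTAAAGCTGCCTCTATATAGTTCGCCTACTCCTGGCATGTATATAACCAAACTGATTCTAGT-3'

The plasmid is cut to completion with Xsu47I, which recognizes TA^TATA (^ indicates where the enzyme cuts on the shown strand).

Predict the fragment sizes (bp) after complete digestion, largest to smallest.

101, 26 bp

Xsu47I sites (TATATA) start at positions 79, 105.
Xsu47I cuts after base 2 of each site, so after positions 80, 106.
Circular molecule, 2 cuts → 2 fragments:
  81–106 → 26 bp
  107–127 then 1–80 → 21 + 80 = 101 bp
Sorted largest to smallest: 101, 26 bp.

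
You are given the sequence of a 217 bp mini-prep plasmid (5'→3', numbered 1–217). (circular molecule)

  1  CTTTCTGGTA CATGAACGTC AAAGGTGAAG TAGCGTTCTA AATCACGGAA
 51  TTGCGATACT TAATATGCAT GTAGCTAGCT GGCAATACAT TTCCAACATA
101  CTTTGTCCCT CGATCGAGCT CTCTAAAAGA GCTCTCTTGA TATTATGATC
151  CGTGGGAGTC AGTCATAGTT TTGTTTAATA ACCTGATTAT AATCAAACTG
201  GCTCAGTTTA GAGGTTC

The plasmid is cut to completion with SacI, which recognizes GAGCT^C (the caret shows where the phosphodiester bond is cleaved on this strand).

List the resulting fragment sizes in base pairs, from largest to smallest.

204, 13 bp

SacI sites (GAGCTC) start at positions 116, 129.
SacI cuts after base 5 of each site (before the last base), so after positions 120, 133.
Circular molecule, 2 cuts → 2 fragments:
  121–133 → 13 bp
  134–217 then 1–120 → 84 + 120 = 204 bp
Sorted largest to smallest: 204, 13 bp.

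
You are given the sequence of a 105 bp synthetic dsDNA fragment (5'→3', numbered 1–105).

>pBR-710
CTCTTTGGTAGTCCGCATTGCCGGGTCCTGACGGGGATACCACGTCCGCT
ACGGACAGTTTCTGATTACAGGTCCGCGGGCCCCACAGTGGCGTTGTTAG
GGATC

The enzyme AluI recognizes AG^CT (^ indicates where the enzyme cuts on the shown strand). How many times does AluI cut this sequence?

0

No occurrence of AGCT is present in the sequence.
AluI does not cut: 0 sites.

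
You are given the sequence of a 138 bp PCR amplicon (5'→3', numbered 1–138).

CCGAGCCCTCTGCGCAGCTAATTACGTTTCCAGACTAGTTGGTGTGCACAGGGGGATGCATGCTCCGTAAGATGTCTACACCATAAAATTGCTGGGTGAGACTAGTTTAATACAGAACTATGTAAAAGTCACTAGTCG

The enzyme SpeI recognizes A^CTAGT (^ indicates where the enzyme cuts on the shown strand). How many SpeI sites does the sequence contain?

3

ACTAGT occurs starting at positions 34, 101, 131.
SpeI cuts at 3 sites.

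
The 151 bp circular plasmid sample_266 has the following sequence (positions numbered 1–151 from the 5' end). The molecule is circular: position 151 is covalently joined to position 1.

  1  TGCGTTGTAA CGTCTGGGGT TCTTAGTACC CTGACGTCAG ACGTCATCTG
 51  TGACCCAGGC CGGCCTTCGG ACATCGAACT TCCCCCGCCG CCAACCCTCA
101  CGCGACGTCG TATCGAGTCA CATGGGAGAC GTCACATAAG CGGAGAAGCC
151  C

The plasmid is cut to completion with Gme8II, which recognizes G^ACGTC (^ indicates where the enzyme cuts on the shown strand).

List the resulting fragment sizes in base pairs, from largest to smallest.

64, 56, 24, 7 bp

Gme8II sites (GACGTC) start at positions 33, 40, 104, 128.
Gme8II cuts after the first base of each site, so after positions 33, 40, 104, 128.
Circular molecule, 4 cuts → 4 fragments:
  34–40 → 7 bp
  41–104 → 64 bp
  105–128 → 24 bp
  129–151 then 1–33 → 23 + 33 = 56 bp
Sorted largest to smallest: 64, 56, 24, 7 bp.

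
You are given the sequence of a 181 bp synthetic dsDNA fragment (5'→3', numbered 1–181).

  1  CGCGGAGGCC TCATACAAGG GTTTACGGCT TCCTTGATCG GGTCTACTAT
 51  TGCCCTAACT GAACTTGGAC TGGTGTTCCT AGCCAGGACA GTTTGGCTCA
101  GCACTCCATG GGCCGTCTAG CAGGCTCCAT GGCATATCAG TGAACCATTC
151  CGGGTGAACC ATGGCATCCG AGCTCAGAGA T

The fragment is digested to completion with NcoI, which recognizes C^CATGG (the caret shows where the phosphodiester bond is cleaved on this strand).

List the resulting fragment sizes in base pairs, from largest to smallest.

NcoI sites (CCATGG) start at positions 106, 127, 159.
NcoI cuts after the first base of each site, so after positions 106, 127, 159.
Linear molecule, 3 cuts → 4 fragments:
  1–106 → 106 bp
  107–127 → 21 bp
  128–159 → 32 bp
  160–181 → 22 bp
Sorted largest to smallest: 106, 32, 22, 21 bp.

106, 32, 22, 21 bp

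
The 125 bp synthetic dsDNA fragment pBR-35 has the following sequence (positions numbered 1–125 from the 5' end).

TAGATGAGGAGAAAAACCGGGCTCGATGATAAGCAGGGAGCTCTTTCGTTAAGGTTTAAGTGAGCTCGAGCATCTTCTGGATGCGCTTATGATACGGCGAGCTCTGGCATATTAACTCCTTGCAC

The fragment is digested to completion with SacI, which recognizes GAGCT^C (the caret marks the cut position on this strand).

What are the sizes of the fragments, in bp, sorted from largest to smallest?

SacI sites (GAGCTC) start at positions 38, 62, 99.
SacI cuts after base 5 of each site (before the last base), so after positions 42, 66, 103.
Linear molecule, 3 cuts → 4 fragments:
  1–42 → 42 bp
  43–66 → 24 bp
  67–103 → 37 bp
  104–125 → 22 bp
Sorted largest to smallest: 42, 37, 24, 22 bp.

42, 37, 24, 22 bp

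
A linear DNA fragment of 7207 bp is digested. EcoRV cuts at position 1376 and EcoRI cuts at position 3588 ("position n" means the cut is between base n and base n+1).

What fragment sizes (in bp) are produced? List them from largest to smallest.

Combined cut positions (sorted): 1376, 3588.
Linear molecule, 2 cuts → 3 fragments:
  1376 − 0 = 1376 bp
  3588 − 1376 = 2212 bp
  7207 − 3588 = 3619 bp
Sorted largest to smallest: 3619, 2212, 1376 bp.

3619, 2212, 1376 bp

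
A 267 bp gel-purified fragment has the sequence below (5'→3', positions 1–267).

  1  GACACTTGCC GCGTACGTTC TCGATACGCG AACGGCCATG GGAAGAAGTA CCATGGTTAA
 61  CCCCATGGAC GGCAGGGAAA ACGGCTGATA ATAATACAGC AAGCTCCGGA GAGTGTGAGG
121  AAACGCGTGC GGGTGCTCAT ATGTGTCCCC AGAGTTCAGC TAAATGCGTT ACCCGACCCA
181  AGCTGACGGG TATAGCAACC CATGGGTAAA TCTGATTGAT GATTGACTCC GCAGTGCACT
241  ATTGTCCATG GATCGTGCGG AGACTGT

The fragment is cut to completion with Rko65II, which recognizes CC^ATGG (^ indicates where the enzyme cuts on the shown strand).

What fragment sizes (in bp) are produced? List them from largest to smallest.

Rko65II sites (CCATGG) start at positions 36, 51, 63, 200, 246.
Rko65II cuts after base 2 of each site, so after positions 37, 52, 64, 201, 247.
Linear molecule, 5 cuts → 6 fragments:
  1–37 → 37 bp
  38–52 → 15 bp
  53–64 → 12 bp
  65–201 → 137 bp
  202–247 → 46 bp
  248–267 → 20 bp
Sorted largest to smallest: 137, 46, 37, 20, 15, 12 bp.

137, 46, 37, 20, 15, 12 bp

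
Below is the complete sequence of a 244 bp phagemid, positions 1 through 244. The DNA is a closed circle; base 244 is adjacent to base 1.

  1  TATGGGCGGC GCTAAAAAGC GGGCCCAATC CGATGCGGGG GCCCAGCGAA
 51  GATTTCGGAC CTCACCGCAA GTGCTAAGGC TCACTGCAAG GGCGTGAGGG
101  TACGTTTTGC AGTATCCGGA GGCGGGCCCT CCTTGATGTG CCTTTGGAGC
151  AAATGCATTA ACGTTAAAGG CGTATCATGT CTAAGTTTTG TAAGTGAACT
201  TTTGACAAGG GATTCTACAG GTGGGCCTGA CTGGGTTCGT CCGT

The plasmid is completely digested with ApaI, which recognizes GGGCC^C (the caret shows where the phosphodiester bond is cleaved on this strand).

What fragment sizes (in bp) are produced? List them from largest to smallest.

141, 85, 18 bp

ApaI sites (GGGCCC) start at positions 21, 39, 124.
ApaI cuts after base 5 of each site (before the last base), so after positions 25, 43, 128.
Circular molecule, 3 cuts → 3 fragments:
  26–43 → 18 bp
  44–128 → 85 bp
  129–244 then 1–25 → 116 + 25 = 141 bp
Sorted largest to smallest: 141, 85, 18 bp.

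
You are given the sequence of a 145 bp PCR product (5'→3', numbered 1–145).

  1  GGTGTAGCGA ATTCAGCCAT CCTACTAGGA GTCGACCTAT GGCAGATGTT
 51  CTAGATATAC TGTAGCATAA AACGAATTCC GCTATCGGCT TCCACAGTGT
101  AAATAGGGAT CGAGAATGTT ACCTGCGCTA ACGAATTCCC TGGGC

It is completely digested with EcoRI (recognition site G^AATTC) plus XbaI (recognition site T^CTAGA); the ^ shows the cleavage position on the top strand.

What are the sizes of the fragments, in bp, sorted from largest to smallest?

EcoRI sites (GAATTC) start at positions 9, 74, 133.
EcoRI cuts after the first base of each site, so after positions 9, 74, 133.
The XbaI site (TCTAGA) starts at position 50.
XbaI cuts after the first base of each site, so after position 50.
Combined cut positions: 9, 50, 74, 133.
Linear molecule, 4 cuts → 5 fragments:
  1–9 → 9 bp
  10–50 → 41 bp
  51–74 → 24 bp
  75–133 → 59 bp
  134–145 → 12 bp
Sorted largest to smallest: 59, 41, 24, 12, 9 bp.

59, 41, 24, 12, 9 bp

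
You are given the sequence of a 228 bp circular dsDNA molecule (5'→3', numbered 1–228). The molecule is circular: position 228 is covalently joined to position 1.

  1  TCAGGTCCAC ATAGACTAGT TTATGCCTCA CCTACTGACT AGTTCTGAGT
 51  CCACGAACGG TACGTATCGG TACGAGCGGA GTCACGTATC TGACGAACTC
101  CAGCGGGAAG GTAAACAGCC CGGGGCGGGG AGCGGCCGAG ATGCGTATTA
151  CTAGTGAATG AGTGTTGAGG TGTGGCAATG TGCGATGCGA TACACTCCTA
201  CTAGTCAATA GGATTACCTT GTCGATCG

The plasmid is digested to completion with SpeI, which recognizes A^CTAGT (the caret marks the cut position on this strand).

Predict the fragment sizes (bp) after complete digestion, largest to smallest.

112, 50, 43, 23 bp

SpeI sites (ACTAGT) start at positions 15, 38, 150, 200.
SpeI cuts after the first base of each site, so after positions 15, 38, 150, 200.
Circular molecule, 4 cuts → 4 fragments:
  16–38 → 23 bp
  39–150 → 112 bp
  151–200 → 50 bp
  201–228 then 1–15 → 28 + 15 = 43 bp
Sorted largest to smallest: 112, 50, 43, 23 bp.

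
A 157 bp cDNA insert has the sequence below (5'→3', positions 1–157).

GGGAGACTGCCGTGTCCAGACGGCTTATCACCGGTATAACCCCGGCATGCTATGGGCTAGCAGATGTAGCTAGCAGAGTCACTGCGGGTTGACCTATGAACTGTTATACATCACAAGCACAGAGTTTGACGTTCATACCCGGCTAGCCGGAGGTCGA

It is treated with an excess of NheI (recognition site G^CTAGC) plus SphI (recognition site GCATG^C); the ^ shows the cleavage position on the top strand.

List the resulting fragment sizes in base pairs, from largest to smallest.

NheI sites (GCTAGC) start at positions 56, 69, 142.
NheI cuts after the first base of each site, so after positions 56, 69, 142.
The SphI site (GCATGC) starts at position 45.
SphI cuts after base 5 of each site (before the last base), so after position 49.
Combined cut positions: 49, 56, 69, 142.
Linear molecule, 4 cuts → 5 fragments:
  1–49 → 49 bp
  50–56 → 7 bp
  57–69 → 13 bp
  70–142 → 73 bp
  143–157 → 15 bp
Sorted largest to smallest: 73, 49, 15, 13, 7 bp.

73, 49, 15, 13, 7 bp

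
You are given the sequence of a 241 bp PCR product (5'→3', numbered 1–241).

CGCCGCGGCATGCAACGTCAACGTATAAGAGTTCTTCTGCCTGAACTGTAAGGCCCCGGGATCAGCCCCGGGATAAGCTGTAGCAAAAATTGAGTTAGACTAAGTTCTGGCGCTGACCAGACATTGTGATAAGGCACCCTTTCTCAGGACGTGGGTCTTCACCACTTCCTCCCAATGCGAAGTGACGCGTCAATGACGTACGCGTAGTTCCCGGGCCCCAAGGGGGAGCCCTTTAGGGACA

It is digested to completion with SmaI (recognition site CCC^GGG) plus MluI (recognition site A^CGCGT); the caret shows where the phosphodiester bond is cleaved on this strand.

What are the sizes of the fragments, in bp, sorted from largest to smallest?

116, 57, 29, 15, 12, 12 bp

SmaI sites (CCCGGG) start at positions 55, 67, 210.
SmaI cuts after base 3 of each site, so after positions 57, 69, 212.
MluI sites (ACGCGT) start at positions 185, 200.
MluI cuts after the first base of each site, so after positions 185, 200.
Combined cut positions: 57, 69, 185, 200, 212.
Linear molecule, 5 cuts → 6 fragments:
  1–57 → 57 bp
  58–69 → 12 bp
  70–185 → 116 bp
  186–200 → 15 bp
  201–212 → 12 bp
  213–241 → 29 bp
Sorted largest to smallest: 116, 57, 29, 15, 12, 12 bp.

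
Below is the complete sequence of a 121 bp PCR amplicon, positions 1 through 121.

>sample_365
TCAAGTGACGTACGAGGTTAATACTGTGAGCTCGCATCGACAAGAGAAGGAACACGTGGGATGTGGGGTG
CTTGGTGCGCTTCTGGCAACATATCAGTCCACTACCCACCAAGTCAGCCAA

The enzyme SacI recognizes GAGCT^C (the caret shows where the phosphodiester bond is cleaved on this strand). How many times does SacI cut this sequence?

1

GAGCTC occurs starting at position 28.
SacI cuts at 1 site.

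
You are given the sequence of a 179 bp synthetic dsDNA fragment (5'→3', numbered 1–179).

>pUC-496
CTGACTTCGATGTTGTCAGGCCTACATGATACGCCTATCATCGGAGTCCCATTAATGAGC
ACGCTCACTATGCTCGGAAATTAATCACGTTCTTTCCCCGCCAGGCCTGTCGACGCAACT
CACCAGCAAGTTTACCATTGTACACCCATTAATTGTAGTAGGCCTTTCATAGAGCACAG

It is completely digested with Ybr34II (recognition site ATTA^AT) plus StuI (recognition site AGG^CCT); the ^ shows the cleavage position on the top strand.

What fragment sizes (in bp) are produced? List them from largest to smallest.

Ybr34II sites (ATTAAT) start at positions 51, 80, 148.
Ybr34II cuts after base 4 of each site, so after positions 54, 83, 151.
StuI sites (AGGCCT) start at positions 18, 103, 160.
StuI cuts after base 3 of each site, so after positions 20, 105, 162.
Combined cut positions: 20, 54, 83, 105, 151, 162.
Linear molecule, 6 cuts → 7 fragments:
  1–20 → 20 bp
  21–54 → 34 bp
  55–83 → 29 bp
  84–105 → 22 bp
  106–151 → 46 bp
  152–162 → 11 bp
  163–179 → 17 bp
Sorted largest to smallest: 46, 34, 29, 22, 20, 17, 11 bp.

46, 34, 29, 22, 20, 17, 11 bp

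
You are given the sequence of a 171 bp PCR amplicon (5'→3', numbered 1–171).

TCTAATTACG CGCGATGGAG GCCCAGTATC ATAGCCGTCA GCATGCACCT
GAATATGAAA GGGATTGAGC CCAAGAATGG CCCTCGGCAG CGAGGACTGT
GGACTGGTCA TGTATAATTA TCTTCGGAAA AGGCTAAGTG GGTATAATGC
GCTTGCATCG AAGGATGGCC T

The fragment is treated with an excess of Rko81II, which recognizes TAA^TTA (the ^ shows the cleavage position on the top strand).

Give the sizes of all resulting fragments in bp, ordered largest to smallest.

112, 54, 5 bp

Rko81II sites (TAATTA) start at positions 3, 115.
Rko81II cuts after base 3 of each site, so after positions 5, 117.
Linear molecule, 2 cuts → 3 fragments:
  1–5 → 5 bp
  6–117 → 112 bp
  118–171 → 54 bp
Sorted largest to smallest: 112, 54, 5 bp.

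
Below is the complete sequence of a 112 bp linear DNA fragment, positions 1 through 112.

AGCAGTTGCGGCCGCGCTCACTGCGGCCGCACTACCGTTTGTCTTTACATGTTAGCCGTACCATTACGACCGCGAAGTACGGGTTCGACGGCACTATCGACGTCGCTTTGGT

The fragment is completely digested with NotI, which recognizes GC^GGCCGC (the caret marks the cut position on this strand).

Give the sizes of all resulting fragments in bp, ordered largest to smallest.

88, 15, 9 bp

NotI sites (GCGGCCGC) start at positions 8, 23.
NotI cuts after base 2 of each site, so after positions 9, 24.
Linear molecule, 2 cuts → 3 fragments:
  1–9 → 9 bp
  10–24 → 15 bp
  25–112 → 88 bp
Sorted largest to smallest: 88, 15, 9 bp.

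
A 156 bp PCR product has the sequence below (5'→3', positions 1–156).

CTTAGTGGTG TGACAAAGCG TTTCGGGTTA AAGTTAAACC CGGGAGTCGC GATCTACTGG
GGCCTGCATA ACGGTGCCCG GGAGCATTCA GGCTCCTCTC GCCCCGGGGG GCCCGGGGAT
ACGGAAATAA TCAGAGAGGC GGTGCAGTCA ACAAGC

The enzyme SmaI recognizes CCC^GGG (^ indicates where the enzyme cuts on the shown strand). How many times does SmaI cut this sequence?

4

CCCGGG occurs starting at positions 39, 77, 103, 112.
SmaI cuts at 4 sites.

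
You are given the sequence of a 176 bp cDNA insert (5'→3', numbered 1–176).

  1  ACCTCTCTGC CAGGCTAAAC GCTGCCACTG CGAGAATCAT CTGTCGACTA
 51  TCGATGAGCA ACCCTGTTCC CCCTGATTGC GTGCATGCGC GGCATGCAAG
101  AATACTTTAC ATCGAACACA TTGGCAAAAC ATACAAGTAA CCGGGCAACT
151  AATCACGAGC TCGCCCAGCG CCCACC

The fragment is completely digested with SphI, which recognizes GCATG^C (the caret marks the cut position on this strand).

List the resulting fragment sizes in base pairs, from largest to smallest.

87, 80, 9 bp

SphI sites (GCATGC) start at positions 83, 92.
SphI cuts after base 5 of each site (before the last base), so after positions 87, 96.
Linear molecule, 2 cuts → 3 fragments:
  1–87 → 87 bp
  88–96 → 9 bp
  97–176 → 80 bp
Sorted largest to smallest: 87, 80, 9 bp.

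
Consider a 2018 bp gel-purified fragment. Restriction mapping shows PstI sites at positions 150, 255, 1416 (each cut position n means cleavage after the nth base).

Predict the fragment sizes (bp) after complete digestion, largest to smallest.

Linear molecule, 3 cuts → 4 fragments:
  150 − 0 = 150 bp
  255 − 150 = 105 bp
  1416 − 255 = 1161 bp
  2018 − 1416 = 602 bp
Sorted largest to smallest: 1161, 602, 150, 105 bp.

1161, 602, 150, 105 bp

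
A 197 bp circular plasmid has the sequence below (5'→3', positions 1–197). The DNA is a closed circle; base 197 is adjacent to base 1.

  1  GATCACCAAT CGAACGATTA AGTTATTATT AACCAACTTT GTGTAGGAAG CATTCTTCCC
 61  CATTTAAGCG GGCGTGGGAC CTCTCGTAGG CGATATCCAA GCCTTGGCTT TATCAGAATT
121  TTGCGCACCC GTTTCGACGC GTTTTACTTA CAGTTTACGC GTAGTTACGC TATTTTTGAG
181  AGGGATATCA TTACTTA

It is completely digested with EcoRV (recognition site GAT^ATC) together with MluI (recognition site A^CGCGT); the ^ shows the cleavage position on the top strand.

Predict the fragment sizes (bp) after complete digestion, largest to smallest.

105, 43, 29, 20 bp

EcoRV sites (GATATC) start at positions 92, 184.
EcoRV cuts after base 3 of each site, so after positions 94, 186.
MluI sites (ACGCGT) start at positions 137, 157.
MluI cuts after the first base of each site, so after positions 137, 157.
Combined cut positions: 94, 137, 157, 186.
Circular molecule, 4 cuts → 4 fragments:
  95–137 → 43 bp
  138–157 → 20 bp
  158–186 → 29 bp
  187–197 then 1–94 → 11 + 94 = 105 bp
Sorted largest to smallest: 105, 43, 29, 20 bp.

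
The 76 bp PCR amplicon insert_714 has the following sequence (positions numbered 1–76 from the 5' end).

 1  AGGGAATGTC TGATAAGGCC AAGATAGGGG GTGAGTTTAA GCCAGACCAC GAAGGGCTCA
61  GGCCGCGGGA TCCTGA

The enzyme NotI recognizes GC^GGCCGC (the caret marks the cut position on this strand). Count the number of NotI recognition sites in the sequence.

0

No occurrence of GCGGCCGC is present in the sequence.
NotI does not cut: 0 sites.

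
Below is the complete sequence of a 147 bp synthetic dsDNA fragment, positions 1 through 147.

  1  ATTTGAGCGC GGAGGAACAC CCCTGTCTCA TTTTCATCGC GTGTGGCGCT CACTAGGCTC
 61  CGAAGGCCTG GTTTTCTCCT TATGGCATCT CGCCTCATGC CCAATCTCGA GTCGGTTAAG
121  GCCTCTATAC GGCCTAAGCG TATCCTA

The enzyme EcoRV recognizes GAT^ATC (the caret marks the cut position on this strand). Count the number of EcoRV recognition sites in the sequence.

0

No occurrence of GATATC is present in the sequence.
EcoRV does not cut: 0 sites.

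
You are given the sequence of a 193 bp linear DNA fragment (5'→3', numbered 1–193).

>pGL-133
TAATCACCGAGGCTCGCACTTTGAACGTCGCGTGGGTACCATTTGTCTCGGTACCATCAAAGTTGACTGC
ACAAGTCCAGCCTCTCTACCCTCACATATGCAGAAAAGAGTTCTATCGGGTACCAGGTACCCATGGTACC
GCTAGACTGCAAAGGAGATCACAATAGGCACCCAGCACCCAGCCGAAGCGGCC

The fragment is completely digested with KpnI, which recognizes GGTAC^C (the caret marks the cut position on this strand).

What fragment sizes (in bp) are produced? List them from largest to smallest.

69, 54, 39, 15, 9, 7 bp

KpnI sites (GGTACC) start at positions 35, 50, 119, 126, 135.
KpnI cuts after base 5 of each site (before the last base), so after positions 39, 54, 123, 130, 139.
Linear molecule, 5 cuts → 6 fragments:
  1–39 → 39 bp
  40–54 → 15 bp
  55–123 → 69 bp
  124–130 → 7 bp
  131–139 → 9 bp
  140–193 → 54 bp
Sorted largest to smallest: 69, 54, 39, 15, 9, 7 bp.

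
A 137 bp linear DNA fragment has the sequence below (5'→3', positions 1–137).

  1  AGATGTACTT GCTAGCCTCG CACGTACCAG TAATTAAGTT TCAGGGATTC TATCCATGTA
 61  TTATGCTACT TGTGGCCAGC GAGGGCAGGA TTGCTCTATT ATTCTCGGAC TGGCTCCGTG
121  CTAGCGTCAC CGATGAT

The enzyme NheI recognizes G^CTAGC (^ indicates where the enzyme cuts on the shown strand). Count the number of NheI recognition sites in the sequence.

2

GCTAGC occurs starting at positions 11, 120.
NheI cuts at 2 sites.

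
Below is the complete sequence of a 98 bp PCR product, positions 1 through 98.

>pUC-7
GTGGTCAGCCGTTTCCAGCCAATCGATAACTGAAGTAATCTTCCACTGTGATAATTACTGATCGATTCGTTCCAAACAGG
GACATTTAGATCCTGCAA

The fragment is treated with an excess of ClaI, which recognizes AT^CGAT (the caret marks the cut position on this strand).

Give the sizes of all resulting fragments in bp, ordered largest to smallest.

ClaI sites (ATCGAT) start at positions 22, 61.
ClaI cuts after base 2 of each site, so after positions 23, 62.
Linear molecule, 2 cuts → 3 fragments:
  1–23 → 23 bp
  24–62 → 39 bp
  63–98 → 36 bp
Sorted largest to smallest: 39, 36, 23 bp.

39, 36, 23 bp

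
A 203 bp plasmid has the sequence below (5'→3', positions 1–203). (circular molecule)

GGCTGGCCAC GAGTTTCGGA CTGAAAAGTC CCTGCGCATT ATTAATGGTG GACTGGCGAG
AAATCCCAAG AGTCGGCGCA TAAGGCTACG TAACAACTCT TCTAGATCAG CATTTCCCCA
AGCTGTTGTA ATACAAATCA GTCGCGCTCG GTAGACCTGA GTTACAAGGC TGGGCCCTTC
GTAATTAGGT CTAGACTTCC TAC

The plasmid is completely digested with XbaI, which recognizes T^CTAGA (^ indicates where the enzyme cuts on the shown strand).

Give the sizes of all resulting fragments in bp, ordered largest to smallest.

114, 89 bp

XbaI sites (TCTAGA) start at positions 101, 190.
XbaI cuts after the first base of each site, so after positions 101, 190.
Circular molecule, 2 cuts → 2 fragments:
  102–190 → 89 bp
  191–203 then 1–101 → 13 + 101 = 114 bp
Sorted largest to smallest: 114, 89 bp.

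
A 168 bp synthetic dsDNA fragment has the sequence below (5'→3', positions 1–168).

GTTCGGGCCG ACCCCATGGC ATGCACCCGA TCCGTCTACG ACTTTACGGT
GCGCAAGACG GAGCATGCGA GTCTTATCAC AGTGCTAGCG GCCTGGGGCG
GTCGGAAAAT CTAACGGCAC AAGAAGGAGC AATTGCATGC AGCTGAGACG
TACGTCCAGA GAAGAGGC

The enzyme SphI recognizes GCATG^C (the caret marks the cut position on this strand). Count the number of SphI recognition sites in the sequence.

3

GCATGC occurs starting at positions 19, 63, 135.
SphI cuts at 3 sites.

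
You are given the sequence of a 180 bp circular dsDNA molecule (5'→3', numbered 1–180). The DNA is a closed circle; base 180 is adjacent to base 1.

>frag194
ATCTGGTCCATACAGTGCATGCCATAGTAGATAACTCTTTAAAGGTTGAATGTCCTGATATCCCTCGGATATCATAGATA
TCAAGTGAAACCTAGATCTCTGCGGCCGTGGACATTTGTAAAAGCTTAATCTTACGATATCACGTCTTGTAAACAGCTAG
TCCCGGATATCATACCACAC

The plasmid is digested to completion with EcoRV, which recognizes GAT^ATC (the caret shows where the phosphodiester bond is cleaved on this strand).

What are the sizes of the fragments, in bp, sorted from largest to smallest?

EcoRV sites (GATATC) start at positions 57, 68, 77, 136, 166.
EcoRV cuts after base 3 of each site, so after positions 59, 70, 79, 138, 168.
Circular molecule, 5 cuts → 5 fragments:
  60–70 → 11 bp
  71–79 → 9 bp
  80–138 → 59 bp
  139–168 → 30 bp
  169–180 then 1–59 → 12 + 59 = 71 bp
Sorted largest to smallest: 71, 59, 30, 11, 9 bp.

71, 59, 30, 11, 9 bp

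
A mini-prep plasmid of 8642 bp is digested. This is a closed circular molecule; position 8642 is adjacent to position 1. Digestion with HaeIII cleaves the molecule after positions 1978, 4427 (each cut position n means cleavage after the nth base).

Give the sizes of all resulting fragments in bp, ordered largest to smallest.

6193, 2449 bp

Circular molecule, 2 cuts → 2 fragments:
  4427 − 1978 = 2449 bp
  wrap: 8642 − 4427 + 1978 = 6193 bp
Sorted largest to smallest: 6193, 2449 bp.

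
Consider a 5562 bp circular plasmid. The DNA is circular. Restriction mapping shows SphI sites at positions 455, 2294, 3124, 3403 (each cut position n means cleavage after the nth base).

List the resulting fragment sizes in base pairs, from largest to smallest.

2614, 1839, 830, 279 bp

Circular molecule, 4 cuts → 4 fragments:
  2294 − 455 = 1839 bp
  3124 − 2294 = 830 bp
  3403 − 3124 = 279 bp
  wrap: 5562 − 3403 + 455 = 2614 bp
Sorted largest to smallest: 2614, 1839, 830, 279 bp.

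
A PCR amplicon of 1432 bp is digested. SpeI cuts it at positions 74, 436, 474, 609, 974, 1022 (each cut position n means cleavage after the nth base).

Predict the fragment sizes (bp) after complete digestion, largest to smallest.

Linear molecule, 6 cuts → 7 fragments:
  74 − 0 = 74 bp
  436 − 74 = 362 bp
  474 − 436 = 38 bp
  609 − 474 = 135 bp
  974 − 609 = 365 bp
  1022 − 974 = 48 bp
  1432 − 1022 = 410 bp
Sorted largest to smallest: 410, 365, 362, 135, 74, 48, 38 bp.

410, 365, 362, 135, 74, 48, 38 bp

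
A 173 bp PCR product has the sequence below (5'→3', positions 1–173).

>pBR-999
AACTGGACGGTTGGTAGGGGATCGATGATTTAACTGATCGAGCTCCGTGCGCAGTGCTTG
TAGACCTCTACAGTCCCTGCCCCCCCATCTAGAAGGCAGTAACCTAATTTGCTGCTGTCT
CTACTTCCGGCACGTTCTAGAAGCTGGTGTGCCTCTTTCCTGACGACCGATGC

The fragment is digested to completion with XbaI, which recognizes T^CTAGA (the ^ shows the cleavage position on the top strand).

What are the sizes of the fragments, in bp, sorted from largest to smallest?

88, 48, 37 bp

XbaI sites (TCTAGA) start at positions 88, 136.
XbaI cuts after the first base of each site, so after positions 88, 136.
Linear molecule, 2 cuts → 3 fragments:
  1–88 → 88 bp
  89–136 → 48 bp
  137–173 → 37 bp
Sorted largest to smallest: 88, 48, 37 bp.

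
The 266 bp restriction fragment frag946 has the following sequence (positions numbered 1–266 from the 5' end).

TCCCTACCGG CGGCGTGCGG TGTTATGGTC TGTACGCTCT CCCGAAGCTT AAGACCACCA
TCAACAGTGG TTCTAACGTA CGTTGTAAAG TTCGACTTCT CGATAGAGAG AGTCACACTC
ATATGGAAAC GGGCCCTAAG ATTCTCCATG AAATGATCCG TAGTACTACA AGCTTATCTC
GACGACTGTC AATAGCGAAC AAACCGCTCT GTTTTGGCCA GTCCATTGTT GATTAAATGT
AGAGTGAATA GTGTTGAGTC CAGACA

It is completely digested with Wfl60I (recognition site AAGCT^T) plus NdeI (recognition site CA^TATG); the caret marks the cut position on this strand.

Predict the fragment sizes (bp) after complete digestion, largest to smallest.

Wfl60I sites (AAGCTT) start at positions 45, 170.
Wfl60I cuts after base 5 of each site (before the last base), so after positions 49, 174.
The NdeI site (CATATG) starts at position 120.
NdeI cuts after base 2 of each site, so after position 121.
Combined cut positions: 49, 121, 174.
Linear molecule, 3 cuts → 4 fragments:
  1–49 → 49 bp
  50–121 → 72 bp
  122–174 → 53 bp
  175–266 → 92 bp
Sorted largest to smallest: 92, 72, 53, 49 bp.

92, 72, 53, 49 bp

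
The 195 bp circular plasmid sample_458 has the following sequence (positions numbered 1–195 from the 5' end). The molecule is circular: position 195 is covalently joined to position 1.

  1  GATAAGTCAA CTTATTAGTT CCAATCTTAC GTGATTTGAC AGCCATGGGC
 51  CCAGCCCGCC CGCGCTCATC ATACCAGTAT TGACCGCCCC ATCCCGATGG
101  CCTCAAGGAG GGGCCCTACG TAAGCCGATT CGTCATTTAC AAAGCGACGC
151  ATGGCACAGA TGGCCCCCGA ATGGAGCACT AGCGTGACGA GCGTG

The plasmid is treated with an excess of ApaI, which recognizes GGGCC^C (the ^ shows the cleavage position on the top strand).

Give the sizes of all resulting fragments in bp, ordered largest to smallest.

131, 64 bp

ApaI sites (GGGCCC) start at positions 47, 111.
ApaI cuts after base 5 of each site (before the last base), so after positions 51, 115.
Circular molecule, 2 cuts → 2 fragments:
  52–115 → 64 bp
  116–195 then 1–51 → 80 + 51 = 131 bp
Sorted largest to smallest: 131, 64 bp.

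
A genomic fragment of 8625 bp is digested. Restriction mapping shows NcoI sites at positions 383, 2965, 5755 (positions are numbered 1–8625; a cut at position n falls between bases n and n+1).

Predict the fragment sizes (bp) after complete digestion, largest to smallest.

Linear molecule, 3 cuts → 4 fragments:
  383 − 0 = 383 bp
  2965 − 383 = 2582 bp
  5755 − 2965 = 2790 bp
  8625 − 5755 = 2870 bp
Sorted largest to smallest: 2870, 2790, 2582, 383 bp.

2870, 2790, 2582, 383 bp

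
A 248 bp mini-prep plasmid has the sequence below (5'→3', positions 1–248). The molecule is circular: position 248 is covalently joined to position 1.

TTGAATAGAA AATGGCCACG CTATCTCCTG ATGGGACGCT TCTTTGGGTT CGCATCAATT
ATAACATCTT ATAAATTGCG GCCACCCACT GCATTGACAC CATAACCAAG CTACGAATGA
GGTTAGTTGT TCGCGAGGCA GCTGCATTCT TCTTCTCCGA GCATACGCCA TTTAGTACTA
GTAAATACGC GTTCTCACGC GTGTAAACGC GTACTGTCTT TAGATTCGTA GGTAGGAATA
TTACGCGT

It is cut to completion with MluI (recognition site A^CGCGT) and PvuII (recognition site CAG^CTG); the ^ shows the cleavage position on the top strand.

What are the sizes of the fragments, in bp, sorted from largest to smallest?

MluI sites (ACGCGT) start at positions 187, 197, 207, 243.
MluI cuts after the first base of each site, so after positions 187, 197, 207, 243.
The PvuII site (CAGCTG) starts at position 139.
PvuII cuts after base 3 of each site, so after position 141.
Combined cut positions: 141, 187, 197, 207, 243.
Circular molecule, 5 cuts → 5 fragments:
  142–187 → 46 bp
  188–197 → 10 bp
  198–207 → 10 bp
  208–243 → 36 bp
  244–248 then 1–141 → 5 + 141 = 146 bp
Sorted largest to smallest: 146, 46, 36, 10, 10 bp.

146, 46, 36, 10, 10 bp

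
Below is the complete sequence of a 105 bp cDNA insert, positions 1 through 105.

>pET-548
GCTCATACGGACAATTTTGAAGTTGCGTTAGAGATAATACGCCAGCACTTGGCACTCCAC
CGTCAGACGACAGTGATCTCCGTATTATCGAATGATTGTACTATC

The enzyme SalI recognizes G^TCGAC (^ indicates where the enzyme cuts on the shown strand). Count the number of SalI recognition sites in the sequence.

0

No occurrence of GTCGAC is present in the sequence.
SalI does not cut: 0 sites.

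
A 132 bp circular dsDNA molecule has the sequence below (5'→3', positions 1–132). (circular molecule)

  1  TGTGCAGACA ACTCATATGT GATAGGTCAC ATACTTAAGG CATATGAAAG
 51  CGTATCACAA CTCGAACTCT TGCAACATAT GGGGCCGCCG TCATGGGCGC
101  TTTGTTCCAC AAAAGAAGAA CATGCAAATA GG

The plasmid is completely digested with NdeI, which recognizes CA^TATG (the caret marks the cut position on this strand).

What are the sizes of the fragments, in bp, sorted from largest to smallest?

NdeI sites (CATATG) start at positions 14, 41, 76.
NdeI cuts after base 2 of each site, so after positions 15, 42, 77.
Circular molecule, 3 cuts → 3 fragments:
  16–42 → 27 bp
  43–77 → 35 bp
  78–132 then 1–15 → 55 + 15 = 70 bp
Sorted largest to smallest: 70, 35, 27 bp.

70, 35, 27 bp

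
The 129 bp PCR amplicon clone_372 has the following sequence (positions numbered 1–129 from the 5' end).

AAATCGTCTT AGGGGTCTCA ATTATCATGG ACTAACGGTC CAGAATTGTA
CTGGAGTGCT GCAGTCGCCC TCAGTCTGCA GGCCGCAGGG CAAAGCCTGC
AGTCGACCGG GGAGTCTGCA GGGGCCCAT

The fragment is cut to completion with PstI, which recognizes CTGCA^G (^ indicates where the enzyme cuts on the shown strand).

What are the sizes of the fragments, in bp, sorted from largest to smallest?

PstI sites (CTGCAG) start at positions 59, 76, 97, 116.
PstI cuts after base 5 of each site (before the last base), so after positions 63, 80, 101, 120.
Linear molecule, 4 cuts → 5 fragments:
  1–63 → 63 bp
  64–80 → 17 bp
  81–101 → 21 bp
  102–120 → 19 bp
  121–129 → 9 bp
Sorted largest to smallest: 63, 21, 19, 17, 9 bp.

63, 21, 19, 17, 9 bp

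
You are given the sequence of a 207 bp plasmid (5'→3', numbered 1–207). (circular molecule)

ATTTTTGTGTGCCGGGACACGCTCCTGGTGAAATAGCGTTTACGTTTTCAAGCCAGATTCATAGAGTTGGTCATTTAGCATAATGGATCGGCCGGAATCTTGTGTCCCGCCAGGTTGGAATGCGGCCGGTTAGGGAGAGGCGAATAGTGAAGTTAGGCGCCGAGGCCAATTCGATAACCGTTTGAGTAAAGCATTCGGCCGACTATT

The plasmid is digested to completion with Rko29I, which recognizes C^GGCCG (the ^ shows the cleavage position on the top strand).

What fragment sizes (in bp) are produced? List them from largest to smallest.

100, 73, 34 bp

Rko29I sites (CGGCCG) start at positions 89, 123, 196.
Rko29I cuts after the first base of each site, so after positions 89, 123, 196.
Circular molecule, 3 cuts → 3 fragments:
  90–123 → 34 bp
  124–196 → 73 bp
  197–207 then 1–89 → 11 + 89 = 100 bp
Sorted largest to smallest: 100, 73, 34 bp.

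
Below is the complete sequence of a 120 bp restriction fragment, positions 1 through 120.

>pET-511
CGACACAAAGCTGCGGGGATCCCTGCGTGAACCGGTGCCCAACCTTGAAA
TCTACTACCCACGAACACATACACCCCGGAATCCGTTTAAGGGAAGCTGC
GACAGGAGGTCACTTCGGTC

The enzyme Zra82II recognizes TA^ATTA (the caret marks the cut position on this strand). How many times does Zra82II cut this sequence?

No occurrence of TAATTA is present in the sequence.
Zra82II does not cut: 0 sites.

0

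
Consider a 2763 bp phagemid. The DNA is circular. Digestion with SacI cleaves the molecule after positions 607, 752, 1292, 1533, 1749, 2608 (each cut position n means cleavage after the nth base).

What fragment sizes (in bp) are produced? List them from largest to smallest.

859, 762, 540, 241, 216, 145 bp

Circular molecule, 6 cuts → 6 fragments:
  752 − 607 = 145 bp
  1292 − 752 = 540 bp
  1533 − 1292 = 241 bp
  1749 − 1533 = 216 bp
  2608 − 1749 = 859 bp
  wrap: 2763 − 2608 + 607 = 762 bp
Sorted largest to smallest: 859, 762, 540, 241, 216, 145 bp.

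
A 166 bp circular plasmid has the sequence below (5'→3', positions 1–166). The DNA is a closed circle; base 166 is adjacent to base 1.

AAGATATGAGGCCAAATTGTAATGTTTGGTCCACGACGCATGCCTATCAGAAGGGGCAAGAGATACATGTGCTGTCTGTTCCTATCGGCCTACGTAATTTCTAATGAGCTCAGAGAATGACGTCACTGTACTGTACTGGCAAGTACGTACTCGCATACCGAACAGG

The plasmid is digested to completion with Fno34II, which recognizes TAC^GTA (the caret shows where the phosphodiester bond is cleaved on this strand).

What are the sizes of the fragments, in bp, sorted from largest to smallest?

113, 53 bp

Fno34II sites (TACGTA) start at positions 91, 144.
Fno34II cuts after base 3 of each site, so after positions 93, 146.
Circular molecule, 2 cuts → 2 fragments:
  94–146 → 53 bp
  147–166 then 1–93 → 20 + 93 = 113 bp
Sorted largest to smallest: 113, 53 bp.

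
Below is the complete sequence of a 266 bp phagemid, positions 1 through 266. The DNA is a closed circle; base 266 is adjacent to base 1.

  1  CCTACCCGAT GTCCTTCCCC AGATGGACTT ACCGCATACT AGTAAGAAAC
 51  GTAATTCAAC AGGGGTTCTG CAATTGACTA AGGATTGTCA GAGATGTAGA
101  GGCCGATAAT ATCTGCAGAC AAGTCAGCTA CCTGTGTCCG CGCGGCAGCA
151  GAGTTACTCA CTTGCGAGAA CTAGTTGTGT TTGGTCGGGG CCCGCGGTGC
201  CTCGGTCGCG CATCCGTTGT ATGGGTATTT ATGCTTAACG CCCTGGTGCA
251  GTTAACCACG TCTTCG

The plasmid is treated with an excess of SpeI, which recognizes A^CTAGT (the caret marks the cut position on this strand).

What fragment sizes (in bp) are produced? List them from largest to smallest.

SpeI sites (ACTAGT) start at positions 38, 170.
SpeI cuts after the first base of each site, so after positions 38, 170.
Circular molecule, 2 cuts → 2 fragments:
  39–170 → 132 bp
  171–266 then 1–38 → 96 + 38 = 134 bp
Sorted largest to smallest: 134, 132 bp.

134, 132 bp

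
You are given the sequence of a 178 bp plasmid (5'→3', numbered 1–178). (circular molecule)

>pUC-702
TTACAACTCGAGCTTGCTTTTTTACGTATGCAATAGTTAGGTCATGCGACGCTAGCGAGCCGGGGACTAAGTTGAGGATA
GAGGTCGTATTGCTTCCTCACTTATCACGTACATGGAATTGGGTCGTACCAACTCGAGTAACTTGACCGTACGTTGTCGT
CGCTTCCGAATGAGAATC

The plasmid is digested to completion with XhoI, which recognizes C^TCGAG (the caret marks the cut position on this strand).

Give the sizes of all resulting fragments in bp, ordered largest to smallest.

126, 52 bp

XhoI sites (CTCGAG) start at positions 7, 133.
XhoI cuts after the first base of each site, so after positions 7, 133.
Circular molecule, 2 cuts → 2 fragments:
  8–133 → 126 bp
  134–178 then 1–7 → 45 + 7 = 52 bp
Sorted largest to smallest: 126, 52 bp.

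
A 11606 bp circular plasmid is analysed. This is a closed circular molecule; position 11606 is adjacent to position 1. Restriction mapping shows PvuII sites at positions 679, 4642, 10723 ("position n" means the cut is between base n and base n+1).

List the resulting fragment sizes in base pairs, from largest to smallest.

6081, 3963, 1562 bp

Circular molecule, 3 cuts → 3 fragments:
  4642 − 679 = 3963 bp
  10723 − 4642 = 6081 bp
  wrap: 11606 − 10723 + 679 = 1562 bp
Sorted largest to smallest: 6081, 3963, 1562 bp.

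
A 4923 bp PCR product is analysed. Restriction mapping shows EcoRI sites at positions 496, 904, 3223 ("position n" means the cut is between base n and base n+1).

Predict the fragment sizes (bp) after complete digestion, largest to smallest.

2319, 1700, 496, 408 bp

Linear molecule, 3 cuts → 4 fragments:
  496 − 0 = 496 bp
  904 − 496 = 408 bp
  3223 − 904 = 2319 bp
  4923 − 3223 = 1700 bp
Sorted largest to smallest: 2319, 1700, 496, 408 bp.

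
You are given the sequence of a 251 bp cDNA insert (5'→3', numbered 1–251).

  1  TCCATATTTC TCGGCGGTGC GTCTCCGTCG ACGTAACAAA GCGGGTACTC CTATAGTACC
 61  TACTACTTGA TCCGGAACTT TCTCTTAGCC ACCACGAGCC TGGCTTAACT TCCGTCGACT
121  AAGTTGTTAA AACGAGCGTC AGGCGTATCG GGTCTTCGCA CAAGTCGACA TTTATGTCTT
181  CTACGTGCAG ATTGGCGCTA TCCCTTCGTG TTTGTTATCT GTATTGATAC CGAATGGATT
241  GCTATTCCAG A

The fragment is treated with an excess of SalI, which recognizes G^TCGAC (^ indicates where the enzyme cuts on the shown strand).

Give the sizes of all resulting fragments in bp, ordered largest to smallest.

87, 87, 50, 27 bp

SalI sites (GTCGAC) start at positions 27, 114, 164.
SalI cuts after the first base of each site, so after positions 27, 114, 164.
Linear molecule, 3 cuts → 4 fragments:
  1–27 → 27 bp
  28–114 → 87 bp
  115–164 → 50 bp
  165–251 → 87 bp
Sorted largest to smallest: 87, 87, 50, 27 bp.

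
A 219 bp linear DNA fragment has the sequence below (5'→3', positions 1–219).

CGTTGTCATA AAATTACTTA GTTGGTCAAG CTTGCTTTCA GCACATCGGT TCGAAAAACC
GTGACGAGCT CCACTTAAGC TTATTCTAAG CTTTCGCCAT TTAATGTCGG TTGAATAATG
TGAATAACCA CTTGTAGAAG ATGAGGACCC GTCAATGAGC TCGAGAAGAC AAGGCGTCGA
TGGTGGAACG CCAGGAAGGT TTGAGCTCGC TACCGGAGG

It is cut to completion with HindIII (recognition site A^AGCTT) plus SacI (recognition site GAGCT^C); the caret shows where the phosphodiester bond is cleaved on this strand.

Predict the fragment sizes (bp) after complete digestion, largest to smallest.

73, 46, 42, 28, 12, 11, 7 bp

HindIII sites (AAGCTT) start at positions 28, 77, 88.
HindIII cuts after the first base of each site, so after positions 28, 77, 88.
SacI sites (GAGCTC) start at positions 66, 157, 203.
SacI cuts after base 5 of each site (before the last base), so after positions 70, 161, 207.
Combined cut positions: 28, 70, 77, 88, 161, 207.
Linear molecule, 6 cuts → 7 fragments:
  1–28 → 28 bp
  29–70 → 42 bp
  71–77 → 7 bp
  78–88 → 11 bp
  89–161 → 73 bp
  162–207 → 46 bp
  208–219 → 12 bp
Sorted largest to smallest: 73, 46, 42, 28, 12, 11, 7 bp.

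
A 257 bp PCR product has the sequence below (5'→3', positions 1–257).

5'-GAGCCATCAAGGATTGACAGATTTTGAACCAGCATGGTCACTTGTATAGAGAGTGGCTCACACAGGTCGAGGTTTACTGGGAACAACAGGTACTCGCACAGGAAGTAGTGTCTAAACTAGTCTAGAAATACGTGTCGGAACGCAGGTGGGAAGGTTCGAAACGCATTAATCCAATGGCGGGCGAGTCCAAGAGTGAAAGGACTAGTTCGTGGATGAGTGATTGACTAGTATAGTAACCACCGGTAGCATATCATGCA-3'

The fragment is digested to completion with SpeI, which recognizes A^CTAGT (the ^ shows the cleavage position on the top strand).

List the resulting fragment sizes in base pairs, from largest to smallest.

116, 85, 33, 23 bp

SpeI sites (ACTAGT) start at positions 116, 201, 224.
SpeI cuts after the first base of each site, so after positions 116, 201, 224.
Linear molecule, 3 cuts → 4 fragments:
  1–116 → 116 bp
  117–201 → 85 bp
  202–224 → 23 bp
  225–257 → 33 bp
Sorted largest to smallest: 116, 85, 33, 23 bp.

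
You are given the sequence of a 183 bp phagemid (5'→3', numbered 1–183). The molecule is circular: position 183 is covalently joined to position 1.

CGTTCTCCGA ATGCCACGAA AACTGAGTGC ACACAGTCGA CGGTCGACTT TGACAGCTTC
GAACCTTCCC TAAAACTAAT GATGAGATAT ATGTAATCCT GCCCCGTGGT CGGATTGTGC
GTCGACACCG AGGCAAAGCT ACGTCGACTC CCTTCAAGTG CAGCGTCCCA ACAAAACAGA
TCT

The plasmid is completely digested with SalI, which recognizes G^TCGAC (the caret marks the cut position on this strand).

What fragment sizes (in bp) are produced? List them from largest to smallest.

78, 76, 22, 7 bp

SalI sites (GTCGAC) start at positions 36, 43, 121, 143.
SalI cuts after the first base of each site, so after positions 36, 43, 121, 143.
Circular molecule, 4 cuts → 4 fragments:
  37–43 → 7 bp
  44–121 → 78 bp
  122–143 → 22 bp
  144–183 then 1–36 → 40 + 36 = 76 bp
Sorted largest to smallest: 78, 76, 22, 7 bp.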